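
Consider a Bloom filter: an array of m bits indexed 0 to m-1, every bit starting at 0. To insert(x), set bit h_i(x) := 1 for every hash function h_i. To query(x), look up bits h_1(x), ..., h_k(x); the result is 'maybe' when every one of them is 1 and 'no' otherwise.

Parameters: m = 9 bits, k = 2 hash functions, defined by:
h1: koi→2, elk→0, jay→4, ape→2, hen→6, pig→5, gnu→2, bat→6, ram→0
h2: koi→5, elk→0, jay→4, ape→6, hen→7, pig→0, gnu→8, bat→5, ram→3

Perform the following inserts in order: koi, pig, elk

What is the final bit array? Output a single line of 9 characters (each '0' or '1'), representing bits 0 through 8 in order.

Answer: 101001000

Derivation:
Start: bits=000000000
After insert 'koi': sets bits 2 5 -> bits=001001000
After insert 'pig': sets bits 0 5 -> bits=101001000
After insert 'elk': sets bits 0 -> bits=101001000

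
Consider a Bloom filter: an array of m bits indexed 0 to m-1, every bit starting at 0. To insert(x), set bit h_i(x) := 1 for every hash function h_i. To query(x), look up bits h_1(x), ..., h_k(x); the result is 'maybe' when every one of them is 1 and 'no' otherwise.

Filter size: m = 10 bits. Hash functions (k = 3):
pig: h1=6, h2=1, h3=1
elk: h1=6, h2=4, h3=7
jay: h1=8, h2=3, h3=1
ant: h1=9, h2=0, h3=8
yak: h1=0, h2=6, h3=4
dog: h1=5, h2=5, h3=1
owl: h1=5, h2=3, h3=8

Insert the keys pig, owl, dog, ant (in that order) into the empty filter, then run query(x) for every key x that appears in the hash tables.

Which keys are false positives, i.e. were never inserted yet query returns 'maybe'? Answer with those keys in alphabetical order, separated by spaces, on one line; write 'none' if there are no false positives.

Start: bits=0000000000
After insert 'pig': sets bits 1 6 -> bits=0100001000
After insert 'owl': sets bits 3 5 8 -> bits=0101011010
After insert 'dog': sets bits 1 5 -> bits=0101011010
After insert 'ant': sets bits 0 8 9 -> bits=1101011011
Not inserted: elk jay yak — query each against bits=1101011011:
query elk: checks bit4=0, bit6=1, bit7=0 (has a 0) -> no => not a false positive
query jay: checks bit1=1, bit3=1, bit8=1 (all 1) -> maybe => FALSE POSITIVE
query yak: checks bit0=1, bit4=0, bit6=1 (has a 0) -> no => not a false positive
False positives (alphabetical): jay

Answer: jay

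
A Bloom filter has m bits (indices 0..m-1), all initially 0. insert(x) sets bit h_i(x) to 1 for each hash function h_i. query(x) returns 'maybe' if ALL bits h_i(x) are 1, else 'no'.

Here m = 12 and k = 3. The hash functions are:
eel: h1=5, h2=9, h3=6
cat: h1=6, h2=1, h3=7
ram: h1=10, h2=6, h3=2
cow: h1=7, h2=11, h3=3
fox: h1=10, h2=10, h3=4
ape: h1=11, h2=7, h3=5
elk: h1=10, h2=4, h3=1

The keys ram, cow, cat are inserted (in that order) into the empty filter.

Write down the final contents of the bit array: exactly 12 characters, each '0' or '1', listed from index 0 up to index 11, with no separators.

Start: bits=000000000000
After insert 'ram': sets bits 2 6 10 -> bits=001000100010
After insert 'cow': sets bits 3 7 11 -> bits=001100110011
After insert 'cat': sets bits 1 6 7 -> bits=011100110011

Answer: 011100110011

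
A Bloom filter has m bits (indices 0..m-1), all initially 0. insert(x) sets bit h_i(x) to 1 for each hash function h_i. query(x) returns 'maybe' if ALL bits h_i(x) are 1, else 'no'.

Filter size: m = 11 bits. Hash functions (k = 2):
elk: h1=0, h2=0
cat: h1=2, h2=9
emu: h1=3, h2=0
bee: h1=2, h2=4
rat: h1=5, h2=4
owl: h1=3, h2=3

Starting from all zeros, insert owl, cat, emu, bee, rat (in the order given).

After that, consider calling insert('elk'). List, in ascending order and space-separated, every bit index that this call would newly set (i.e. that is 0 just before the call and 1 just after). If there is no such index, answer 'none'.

Start: bits=00000000000
After insert 'owl': sets bits 3 -> bits=00010000000
After insert 'cat': sets bits 2 9 -> bits=00110000010
After insert 'emu': sets bits 0 3 -> bits=10110000010
After insert 'bee': sets bits 2 4 -> bits=10111000010
After insert 'rat': sets bits 4 5 -> bits=10111100010
insert 'elk' would touch bits 0; currently bit0=1
Bits that are 0 among those (would change 0->1): none

Answer: none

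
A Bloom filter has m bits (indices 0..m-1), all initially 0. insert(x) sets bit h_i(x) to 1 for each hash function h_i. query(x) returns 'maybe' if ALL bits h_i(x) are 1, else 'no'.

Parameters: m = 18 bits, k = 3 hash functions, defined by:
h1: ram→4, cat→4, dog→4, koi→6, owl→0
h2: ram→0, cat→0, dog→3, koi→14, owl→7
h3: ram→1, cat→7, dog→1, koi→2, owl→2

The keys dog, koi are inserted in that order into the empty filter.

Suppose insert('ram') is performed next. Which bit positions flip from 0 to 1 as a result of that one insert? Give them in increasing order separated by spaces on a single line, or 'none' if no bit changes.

Answer: 0

Derivation:
Start: bits=000000000000000000
After insert 'dog': sets bits 1 3 4 -> bits=010110000000000000
After insert 'koi': sets bits 2 6 14 -> bits=011110100000001000
insert 'ram' would touch bits 0 1 4; currently bit0=0, bit1=1, bit4=1
Bits that are 0 among those (would change 0->1): 0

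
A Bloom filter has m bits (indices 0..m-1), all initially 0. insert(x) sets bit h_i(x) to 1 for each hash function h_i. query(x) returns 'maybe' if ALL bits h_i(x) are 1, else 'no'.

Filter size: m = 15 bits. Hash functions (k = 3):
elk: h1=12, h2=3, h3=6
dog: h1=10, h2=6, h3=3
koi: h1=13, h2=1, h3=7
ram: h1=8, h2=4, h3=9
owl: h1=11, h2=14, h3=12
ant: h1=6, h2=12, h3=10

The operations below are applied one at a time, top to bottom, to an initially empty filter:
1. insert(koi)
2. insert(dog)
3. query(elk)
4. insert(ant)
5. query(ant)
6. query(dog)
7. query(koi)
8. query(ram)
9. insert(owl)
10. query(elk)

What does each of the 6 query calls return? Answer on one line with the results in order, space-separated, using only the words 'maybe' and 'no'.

Answer: no maybe maybe maybe no maybe

Derivation:
Start: bits=000000000000000
Op 1: insert koi -> sets bits 1 7 13 -> bits=010000010000010
Op 2: insert dog -> sets bits 3 6 10 -> bits=010100110010010
Op 3: query elk -> checks bit3=1, bit6=1, bit12=0 (has a 0) -> no
Op 4: insert ant -> sets bits 6 10 12 -> bits=010100110010110
Op 5: query ant -> checks bit6=1, bit10=1, bit12=1 (all 1) -> maybe
Op 6: query dog -> checks bit3=1, bit6=1, bit10=1 (all 1) -> maybe
Op 7: query koi -> checks bit1=1, bit7=1, bit13=1 (all 1) -> maybe
Op 8: query ram -> checks bit4=0, bit8=0, bit9=0 (has a 0) -> no
Op 9: insert owl -> sets bits 11 12 14 -> bits=010100110011111
Op 10: query elk -> checks bit3=1, bit6=1, bit12=1 (all 1) -> maybe
Query results in order: no maybe maybe maybe no maybe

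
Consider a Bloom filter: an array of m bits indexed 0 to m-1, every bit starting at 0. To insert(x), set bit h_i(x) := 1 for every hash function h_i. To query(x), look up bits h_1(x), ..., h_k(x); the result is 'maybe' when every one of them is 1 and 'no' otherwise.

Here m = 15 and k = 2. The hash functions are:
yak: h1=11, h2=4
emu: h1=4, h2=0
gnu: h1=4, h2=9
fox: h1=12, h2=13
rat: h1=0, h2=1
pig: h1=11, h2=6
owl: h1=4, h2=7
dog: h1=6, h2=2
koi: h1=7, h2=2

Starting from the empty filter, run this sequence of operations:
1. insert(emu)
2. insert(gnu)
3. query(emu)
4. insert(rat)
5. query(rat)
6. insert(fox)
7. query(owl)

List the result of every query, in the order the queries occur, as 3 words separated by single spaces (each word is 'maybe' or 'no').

Answer: maybe maybe no

Derivation:
Start: bits=000000000000000
Op 1: insert emu -> sets bits 0 4 -> bits=100010000000000
Op 2: insert gnu -> sets bits 4 9 -> bits=100010000100000
Op 3: query emu -> checks bit0=1, bit4=1 (all 1) -> maybe
Op 4: insert rat -> sets bits 0 1 -> bits=110010000100000
Op 5: query rat -> checks bit0=1, bit1=1 (all 1) -> maybe
Op 6: insert fox -> sets bits 12 13 -> bits=110010000100110
Op 7: query owl -> checks bit4=1, bit7=0 (has a 0) -> no
Query results in order: maybe maybe no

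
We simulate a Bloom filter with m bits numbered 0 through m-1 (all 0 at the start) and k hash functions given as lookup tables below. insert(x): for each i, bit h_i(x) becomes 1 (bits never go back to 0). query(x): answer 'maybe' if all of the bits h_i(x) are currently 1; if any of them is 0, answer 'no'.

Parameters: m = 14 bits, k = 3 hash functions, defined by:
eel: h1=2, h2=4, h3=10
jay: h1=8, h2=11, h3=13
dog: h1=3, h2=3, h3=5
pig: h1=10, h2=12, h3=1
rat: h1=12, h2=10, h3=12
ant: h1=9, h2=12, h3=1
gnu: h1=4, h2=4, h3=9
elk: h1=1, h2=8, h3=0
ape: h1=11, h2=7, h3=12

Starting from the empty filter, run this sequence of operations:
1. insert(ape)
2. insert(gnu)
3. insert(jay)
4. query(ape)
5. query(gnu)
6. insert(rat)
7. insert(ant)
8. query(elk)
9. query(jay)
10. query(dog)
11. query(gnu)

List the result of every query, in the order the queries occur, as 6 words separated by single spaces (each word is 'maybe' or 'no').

Start: bits=00000000000000
Op 1: insert ape -> sets bits 7 11 12 -> bits=00000001000110
Op 2: insert gnu -> sets bits 4 9 -> bits=00001001010110
Op 3: insert jay -> sets bits 8 11 13 -> bits=00001001110111
Op 4: query ape -> checks bit7=1, bit11=1, bit12=1 (all 1) -> maybe
Op 5: query gnu -> checks bit4=1, bit9=1 (all 1) -> maybe
Op 6: insert rat -> sets bits 10 12 -> bits=00001001111111
Op 7: insert ant -> sets bits 1 9 12 -> bits=01001001111111
Op 8: query elk -> checks bit0=0, bit1=1, bit8=1 (has a 0) -> no
Op 9: query jay -> checks bit8=1, bit11=1, bit13=1 (all 1) -> maybe
Op 10: query dog -> checks bit3=0, bit5=0 (has a 0) -> no
Op 11: query gnu -> checks bit4=1, bit9=1 (all 1) -> maybe
Query results in order: maybe maybe no maybe no maybe

Answer: maybe maybe no maybe no maybe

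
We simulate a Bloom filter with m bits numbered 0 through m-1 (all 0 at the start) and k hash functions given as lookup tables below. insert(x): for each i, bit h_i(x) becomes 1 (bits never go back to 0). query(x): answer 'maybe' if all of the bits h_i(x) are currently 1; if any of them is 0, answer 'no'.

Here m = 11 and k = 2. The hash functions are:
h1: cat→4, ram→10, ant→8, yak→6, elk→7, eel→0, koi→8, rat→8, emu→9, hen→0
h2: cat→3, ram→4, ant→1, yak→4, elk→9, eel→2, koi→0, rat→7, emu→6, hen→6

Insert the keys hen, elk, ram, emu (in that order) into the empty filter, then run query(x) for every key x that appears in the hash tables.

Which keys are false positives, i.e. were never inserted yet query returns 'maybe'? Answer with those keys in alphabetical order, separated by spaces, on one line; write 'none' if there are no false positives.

Start: bits=00000000000
After insert 'hen': sets bits 0 6 -> bits=10000010000
After insert 'elk': sets bits 7 9 -> bits=10000011010
After insert 'ram': sets bits 4 10 -> bits=10001011011
After insert 'emu': sets bits 6 9 -> bits=10001011011
Not inserted: ant cat eel koi rat yak — query each against bits=10001011011:
query ant: checks bit1=0, bit8=0 (has a 0) -> no => not a false positive
query cat: checks bit3=0, bit4=1 (has a 0) -> no => not a false positive
query eel: checks bit0=1, bit2=0 (has a 0) -> no => not a false positive
query koi: checks bit0=1, bit8=0 (has a 0) -> no => not a false positive
query rat: checks bit7=1, bit8=0 (has a 0) -> no => not a false positive
query yak: checks bit4=1, bit6=1 (all 1) -> maybe => FALSE POSITIVE
False positives (alphabetical): yak

Answer: yak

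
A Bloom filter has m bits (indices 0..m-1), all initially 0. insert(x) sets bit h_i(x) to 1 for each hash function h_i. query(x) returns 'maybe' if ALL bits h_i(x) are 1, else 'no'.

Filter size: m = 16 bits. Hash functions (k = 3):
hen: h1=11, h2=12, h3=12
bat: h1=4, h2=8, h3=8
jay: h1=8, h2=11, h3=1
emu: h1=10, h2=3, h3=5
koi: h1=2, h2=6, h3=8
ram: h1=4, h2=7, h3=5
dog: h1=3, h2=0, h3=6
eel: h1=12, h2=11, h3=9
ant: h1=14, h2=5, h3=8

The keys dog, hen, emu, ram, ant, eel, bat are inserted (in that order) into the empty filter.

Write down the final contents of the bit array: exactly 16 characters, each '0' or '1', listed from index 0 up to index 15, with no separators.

Answer: 1001111111111010

Derivation:
Start: bits=0000000000000000
After insert 'dog': sets bits 0 3 6 -> bits=1001001000000000
After insert 'hen': sets bits 11 12 -> bits=1001001000011000
After insert 'emu': sets bits 3 5 10 -> bits=1001011000111000
After insert 'ram': sets bits 4 5 7 -> bits=1001111100111000
After insert 'ant': sets bits 5 8 14 -> bits=1001111110111010
After insert 'eel': sets bits 9 11 12 -> bits=1001111111111010
After insert 'bat': sets bits 4 8 -> bits=1001111111111010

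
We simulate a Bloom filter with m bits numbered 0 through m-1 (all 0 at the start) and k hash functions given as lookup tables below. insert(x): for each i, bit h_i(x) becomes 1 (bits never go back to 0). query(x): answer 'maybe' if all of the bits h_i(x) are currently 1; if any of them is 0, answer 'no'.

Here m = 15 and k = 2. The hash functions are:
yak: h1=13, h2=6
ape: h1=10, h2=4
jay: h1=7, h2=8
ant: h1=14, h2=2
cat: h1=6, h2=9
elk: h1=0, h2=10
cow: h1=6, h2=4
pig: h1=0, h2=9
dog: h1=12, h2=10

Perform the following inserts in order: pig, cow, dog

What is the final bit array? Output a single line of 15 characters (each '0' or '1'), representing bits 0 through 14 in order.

Answer: 100010100110100

Derivation:
Start: bits=000000000000000
After insert 'pig': sets bits 0 9 -> bits=100000000100000
After insert 'cow': sets bits 4 6 -> bits=100010100100000
After insert 'dog': sets bits 10 12 -> bits=100010100110100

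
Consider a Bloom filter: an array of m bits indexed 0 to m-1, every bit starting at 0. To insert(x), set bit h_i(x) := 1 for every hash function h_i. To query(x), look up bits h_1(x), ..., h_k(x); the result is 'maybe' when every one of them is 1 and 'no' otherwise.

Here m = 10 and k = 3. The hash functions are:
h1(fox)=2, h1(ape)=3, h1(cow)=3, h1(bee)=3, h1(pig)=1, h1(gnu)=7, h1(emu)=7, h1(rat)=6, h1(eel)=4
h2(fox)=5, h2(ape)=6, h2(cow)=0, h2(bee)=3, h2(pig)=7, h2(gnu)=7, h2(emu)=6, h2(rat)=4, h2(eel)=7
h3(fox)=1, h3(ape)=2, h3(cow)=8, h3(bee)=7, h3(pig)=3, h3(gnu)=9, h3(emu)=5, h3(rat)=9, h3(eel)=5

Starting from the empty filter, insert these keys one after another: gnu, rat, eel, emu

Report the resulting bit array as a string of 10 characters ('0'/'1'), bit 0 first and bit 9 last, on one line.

Answer: 0000111101

Derivation:
Start: bits=0000000000
After insert 'gnu': sets bits 7 9 -> bits=0000000101
After insert 'rat': sets bits 4 6 9 -> bits=0000101101
After insert 'eel': sets bits 4 5 7 -> bits=0000111101
After insert 'emu': sets bits 5 6 7 -> bits=0000111101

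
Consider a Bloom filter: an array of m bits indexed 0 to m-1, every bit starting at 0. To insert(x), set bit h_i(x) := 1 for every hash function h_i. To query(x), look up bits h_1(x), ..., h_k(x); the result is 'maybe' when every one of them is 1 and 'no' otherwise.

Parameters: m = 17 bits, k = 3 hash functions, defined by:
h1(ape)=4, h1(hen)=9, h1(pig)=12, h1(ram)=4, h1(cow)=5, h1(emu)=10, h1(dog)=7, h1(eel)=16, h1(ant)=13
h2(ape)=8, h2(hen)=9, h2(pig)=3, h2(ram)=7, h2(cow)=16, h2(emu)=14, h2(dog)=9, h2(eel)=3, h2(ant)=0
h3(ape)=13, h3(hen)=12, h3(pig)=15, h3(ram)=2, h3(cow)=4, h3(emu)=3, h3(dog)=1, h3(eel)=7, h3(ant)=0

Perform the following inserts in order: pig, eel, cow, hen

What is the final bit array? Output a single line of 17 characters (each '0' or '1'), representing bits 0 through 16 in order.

Start: bits=00000000000000000
After insert 'pig': sets bits 3 12 15 -> bits=00010000000010010
After insert 'eel': sets bits 3 7 16 -> bits=00010001000010011
After insert 'cow': sets bits 4 5 16 -> bits=00011101000010011
After insert 'hen': sets bits 9 12 -> bits=00011101010010011

Answer: 00011101010010011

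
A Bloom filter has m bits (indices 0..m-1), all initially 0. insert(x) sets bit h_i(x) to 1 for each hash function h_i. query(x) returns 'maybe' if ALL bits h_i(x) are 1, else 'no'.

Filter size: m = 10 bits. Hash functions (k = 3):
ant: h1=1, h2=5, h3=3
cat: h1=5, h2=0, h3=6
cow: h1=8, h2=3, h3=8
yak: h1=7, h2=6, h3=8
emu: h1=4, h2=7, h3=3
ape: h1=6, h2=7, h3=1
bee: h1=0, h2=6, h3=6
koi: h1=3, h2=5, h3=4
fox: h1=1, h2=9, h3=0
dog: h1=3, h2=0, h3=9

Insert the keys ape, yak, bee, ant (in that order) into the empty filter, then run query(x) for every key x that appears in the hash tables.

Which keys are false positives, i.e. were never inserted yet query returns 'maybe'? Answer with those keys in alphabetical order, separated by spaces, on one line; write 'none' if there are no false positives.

Start: bits=0000000000
After insert 'ape': sets bits 1 6 7 -> bits=0100001100
After insert 'yak': sets bits 6 7 8 -> bits=0100001110
After insert 'bee': sets bits 0 6 -> bits=1100001110
After insert 'ant': sets bits 1 3 5 -> bits=1101011110
Not inserted: cat cow dog emu fox koi — query each against bits=1101011110:
query cat: checks bit0=1, bit5=1, bit6=1 (all 1) -> maybe => FALSE POSITIVE
query cow: checks bit3=1, bit8=1 (all 1) -> maybe => FALSE POSITIVE
query dog: checks bit0=1, bit3=1, bit9=0 (has a 0) -> no => not a false positive
query emu: checks bit3=1, bit4=0, bit7=1 (has a 0) -> no => not a false positive
query fox: checks bit0=1, bit1=1, bit9=0 (has a 0) -> no => not a false positive
query koi: checks bit3=1, bit4=0, bit5=1 (has a 0) -> no => not a false positive
False positives (alphabetical): cat cow

Answer: cat cow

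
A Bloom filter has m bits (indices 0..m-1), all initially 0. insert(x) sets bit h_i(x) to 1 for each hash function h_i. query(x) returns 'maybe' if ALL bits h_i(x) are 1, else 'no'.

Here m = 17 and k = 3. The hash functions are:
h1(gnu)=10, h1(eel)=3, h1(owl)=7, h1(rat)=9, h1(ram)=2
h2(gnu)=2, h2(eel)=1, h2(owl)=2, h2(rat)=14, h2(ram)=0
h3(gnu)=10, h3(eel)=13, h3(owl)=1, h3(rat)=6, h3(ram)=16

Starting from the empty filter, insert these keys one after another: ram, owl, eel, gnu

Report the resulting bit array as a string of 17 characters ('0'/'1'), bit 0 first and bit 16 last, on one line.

Answer: 11110001001001001

Derivation:
Start: bits=00000000000000000
After insert 'ram': sets bits 0 2 16 -> bits=10100000000000001
After insert 'owl': sets bits 1 2 7 -> bits=11100001000000001
After insert 'eel': sets bits 1 3 13 -> bits=11110001000001001
After insert 'gnu': sets bits 2 10 -> bits=11110001001001001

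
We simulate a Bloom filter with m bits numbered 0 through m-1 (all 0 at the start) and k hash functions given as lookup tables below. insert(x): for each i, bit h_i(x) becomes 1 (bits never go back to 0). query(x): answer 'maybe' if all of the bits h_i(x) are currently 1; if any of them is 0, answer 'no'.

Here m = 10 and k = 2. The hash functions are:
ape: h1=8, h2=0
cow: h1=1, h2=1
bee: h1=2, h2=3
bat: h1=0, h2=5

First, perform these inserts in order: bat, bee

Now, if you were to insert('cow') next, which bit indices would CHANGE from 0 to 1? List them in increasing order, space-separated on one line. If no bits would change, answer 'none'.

Start: bits=0000000000
After insert 'bat': sets bits 0 5 -> bits=1000010000
After insert 'bee': sets bits 2 3 -> bits=1011010000
insert 'cow' would touch bits 1; currently bit1=0
Bits that are 0 among those (would change 0->1): 1

Answer: 1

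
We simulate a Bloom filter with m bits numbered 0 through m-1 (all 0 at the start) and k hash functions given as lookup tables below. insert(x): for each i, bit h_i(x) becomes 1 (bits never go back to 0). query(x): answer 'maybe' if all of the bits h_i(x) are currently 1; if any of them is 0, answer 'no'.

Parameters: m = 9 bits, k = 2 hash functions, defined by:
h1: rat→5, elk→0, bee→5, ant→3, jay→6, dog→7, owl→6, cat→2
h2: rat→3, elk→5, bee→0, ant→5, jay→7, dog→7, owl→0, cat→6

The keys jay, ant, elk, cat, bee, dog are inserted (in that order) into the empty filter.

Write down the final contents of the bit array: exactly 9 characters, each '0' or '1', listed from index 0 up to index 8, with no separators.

Answer: 101101110

Derivation:
Start: bits=000000000
After insert 'jay': sets bits 6 7 -> bits=000000110
After insert 'ant': sets bits 3 5 -> bits=000101110
After insert 'elk': sets bits 0 5 -> bits=100101110
After insert 'cat': sets bits 2 6 -> bits=101101110
After insert 'bee': sets bits 0 5 -> bits=101101110
After insert 'dog': sets bits 7 -> bits=101101110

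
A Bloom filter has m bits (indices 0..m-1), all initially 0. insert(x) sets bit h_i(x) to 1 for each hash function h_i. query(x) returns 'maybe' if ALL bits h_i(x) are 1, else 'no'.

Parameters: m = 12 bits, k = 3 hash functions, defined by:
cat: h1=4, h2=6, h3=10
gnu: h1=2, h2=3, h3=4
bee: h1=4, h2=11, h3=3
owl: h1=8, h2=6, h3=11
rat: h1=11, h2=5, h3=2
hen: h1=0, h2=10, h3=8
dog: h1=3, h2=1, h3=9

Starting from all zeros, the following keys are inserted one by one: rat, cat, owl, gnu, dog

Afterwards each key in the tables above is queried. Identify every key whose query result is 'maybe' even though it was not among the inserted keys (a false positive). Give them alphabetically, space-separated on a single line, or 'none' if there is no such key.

Answer: bee

Derivation:
Start: bits=000000000000
After insert 'rat': sets bits 2 5 11 -> bits=001001000001
After insert 'cat': sets bits 4 6 10 -> bits=001011100011
After insert 'owl': sets bits 6 8 11 -> bits=001011101011
After insert 'gnu': sets bits 2 3 4 -> bits=001111101011
After insert 'dog': sets bits 1 3 9 -> bits=011111101111
Not inserted: bee hen — query each against bits=011111101111:
query bee: checks bit3=1, bit4=1, bit11=1 (all 1) -> maybe => FALSE POSITIVE
query hen: checks bit0=0, bit8=1, bit10=1 (has a 0) -> no => not a false positive
False positives (alphabetical): bee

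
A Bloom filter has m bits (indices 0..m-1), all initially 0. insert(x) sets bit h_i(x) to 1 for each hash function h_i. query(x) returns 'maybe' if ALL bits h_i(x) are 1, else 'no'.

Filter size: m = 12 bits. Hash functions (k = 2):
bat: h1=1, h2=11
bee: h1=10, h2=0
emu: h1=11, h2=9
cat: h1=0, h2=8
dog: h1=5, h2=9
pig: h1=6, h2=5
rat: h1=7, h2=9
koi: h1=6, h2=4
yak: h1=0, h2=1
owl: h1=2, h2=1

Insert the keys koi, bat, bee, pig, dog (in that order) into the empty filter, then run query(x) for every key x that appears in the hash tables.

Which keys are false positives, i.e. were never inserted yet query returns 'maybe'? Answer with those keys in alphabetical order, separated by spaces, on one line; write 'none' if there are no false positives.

Start: bits=000000000000
After insert 'koi': sets bits 4 6 -> bits=000010100000
After insert 'bat': sets bits 1 11 -> bits=010010100001
After insert 'bee': sets bits 0 10 -> bits=110010100011
After insert 'pig': sets bits 5 6 -> bits=110011100011
After insert 'dog': sets bits 5 9 -> bits=110011100111
Not inserted: cat emu owl rat yak — query each against bits=110011100111:
query cat: checks bit0=1, bit8=0 (has a 0) -> no => not a false positive
query emu: checks bit9=1, bit11=1 (all 1) -> maybe => FALSE POSITIVE
query owl: checks bit1=1, bit2=0 (has a 0) -> no => not a false positive
query rat: checks bit7=0, bit9=1 (has a 0) -> no => not a false positive
query yak: checks bit0=1, bit1=1 (all 1) -> maybe => FALSE POSITIVE
False positives (alphabetical): emu yak

Answer: emu yak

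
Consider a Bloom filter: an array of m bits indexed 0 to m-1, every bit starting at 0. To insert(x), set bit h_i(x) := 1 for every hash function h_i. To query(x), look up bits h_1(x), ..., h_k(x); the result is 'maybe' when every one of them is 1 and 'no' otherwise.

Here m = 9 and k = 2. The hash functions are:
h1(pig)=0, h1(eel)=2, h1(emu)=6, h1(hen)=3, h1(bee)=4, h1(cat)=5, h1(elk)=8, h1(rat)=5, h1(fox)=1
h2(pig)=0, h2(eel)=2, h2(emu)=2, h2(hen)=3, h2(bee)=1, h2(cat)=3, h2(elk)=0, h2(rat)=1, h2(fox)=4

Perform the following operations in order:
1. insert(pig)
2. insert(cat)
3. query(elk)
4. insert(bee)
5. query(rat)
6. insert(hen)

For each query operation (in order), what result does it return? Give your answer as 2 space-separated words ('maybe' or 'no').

Answer: no maybe

Derivation:
Start: bits=000000000
Op 1: insert pig -> sets bits 0 -> bits=100000000
Op 2: insert cat -> sets bits 3 5 -> bits=100101000
Op 3: query elk -> checks bit0=1, bit8=0 (has a 0) -> no
Op 4: insert bee -> sets bits 1 4 -> bits=110111000
Op 5: query rat -> checks bit1=1, bit5=1 (all 1) -> maybe
Op 6: insert hen -> sets bits 3 -> bits=110111000
Query results in order: no maybe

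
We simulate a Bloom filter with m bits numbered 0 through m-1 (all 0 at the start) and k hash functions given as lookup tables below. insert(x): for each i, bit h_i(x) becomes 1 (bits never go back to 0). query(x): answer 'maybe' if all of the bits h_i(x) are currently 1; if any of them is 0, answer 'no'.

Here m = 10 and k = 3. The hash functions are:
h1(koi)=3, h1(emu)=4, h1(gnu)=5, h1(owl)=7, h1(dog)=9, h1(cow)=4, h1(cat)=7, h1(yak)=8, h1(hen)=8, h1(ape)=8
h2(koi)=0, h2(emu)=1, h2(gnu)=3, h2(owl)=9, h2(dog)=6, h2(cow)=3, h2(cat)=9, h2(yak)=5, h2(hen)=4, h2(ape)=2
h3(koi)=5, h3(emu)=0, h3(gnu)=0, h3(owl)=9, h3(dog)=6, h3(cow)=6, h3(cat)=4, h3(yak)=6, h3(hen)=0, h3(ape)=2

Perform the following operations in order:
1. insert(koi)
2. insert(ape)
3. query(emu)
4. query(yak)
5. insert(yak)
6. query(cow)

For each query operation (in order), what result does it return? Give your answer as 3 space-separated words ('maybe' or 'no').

Answer: no no no

Derivation:
Start: bits=0000000000
Op 1: insert koi -> sets bits 0 3 5 -> bits=1001010000
Op 2: insert ape -> sets bits 2 8 -> bits=1011010010
Op 3: query emu -> checks bit0=1, bit1=0, bit4=0 (has a 0) -> no
Op 4: query yak -> checks bit5=1, bit6=0, bit8=1 (has a 0) -> no
Op 5: insert yak -> sets bits 5 6 8 -> bits=1011011010
Op 6: query cow -> checks bit3=1, bit4=0, bit6=1 (has a 0) -> no
Query results in order: no no no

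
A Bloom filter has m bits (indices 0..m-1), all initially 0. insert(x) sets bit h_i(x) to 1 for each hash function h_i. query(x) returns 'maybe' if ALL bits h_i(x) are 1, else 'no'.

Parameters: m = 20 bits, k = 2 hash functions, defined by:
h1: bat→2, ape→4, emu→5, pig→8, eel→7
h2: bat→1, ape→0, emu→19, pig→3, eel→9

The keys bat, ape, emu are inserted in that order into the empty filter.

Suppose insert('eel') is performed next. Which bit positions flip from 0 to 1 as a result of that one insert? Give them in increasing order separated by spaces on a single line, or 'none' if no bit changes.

Start: bits=00000000000000000000
After insert 'bat': sets bits 1 2 -> bits=01100000000000000000
After insert 'ape': sets bits 0 4 -> bits=11101000000000000000
After insert 'emu': sets bits 5 19 -> bits=11101100000000000001
insert 'eel' would touch bits 7 9; currently bit7=0, bit9=0
Bits that are 0 among those (would change 0->1): 7 9

Answer: 7 9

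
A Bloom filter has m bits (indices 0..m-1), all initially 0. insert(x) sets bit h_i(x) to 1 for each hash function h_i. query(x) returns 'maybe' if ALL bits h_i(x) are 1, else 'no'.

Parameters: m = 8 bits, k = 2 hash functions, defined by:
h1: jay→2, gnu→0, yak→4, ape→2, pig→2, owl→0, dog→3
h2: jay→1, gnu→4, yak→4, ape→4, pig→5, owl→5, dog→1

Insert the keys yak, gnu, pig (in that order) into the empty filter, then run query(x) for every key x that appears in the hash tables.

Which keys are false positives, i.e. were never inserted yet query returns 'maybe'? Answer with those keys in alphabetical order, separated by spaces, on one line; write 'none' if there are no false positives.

Answer: ape owl

Derivation:
Start: bits=00000000
After insert 'yak': sets bits 4 -> bits=00001000
After insert 'gnu': sets bits 0 4 -> bits=10001000
After insert 'pig': sets bits 2 5 -> bits=10101100
Not inserted: ape dog jay owl — query each against bits=10101100:
query ape: checks bit2=1, bit4=1 (all 1) -> maybe => FALSE POSITIVE
query dog: checks bit1=0, bit3=0 (has a 0) -> no => not a false positive
query jay: checks bit1=0, bit2=1 (has a 0) -> no => not a false positive
query owl: checks bit0=1, bit5=1 (all 1) -> maybe => FALSE POSITIVE
False positives (alphabetical): ape owl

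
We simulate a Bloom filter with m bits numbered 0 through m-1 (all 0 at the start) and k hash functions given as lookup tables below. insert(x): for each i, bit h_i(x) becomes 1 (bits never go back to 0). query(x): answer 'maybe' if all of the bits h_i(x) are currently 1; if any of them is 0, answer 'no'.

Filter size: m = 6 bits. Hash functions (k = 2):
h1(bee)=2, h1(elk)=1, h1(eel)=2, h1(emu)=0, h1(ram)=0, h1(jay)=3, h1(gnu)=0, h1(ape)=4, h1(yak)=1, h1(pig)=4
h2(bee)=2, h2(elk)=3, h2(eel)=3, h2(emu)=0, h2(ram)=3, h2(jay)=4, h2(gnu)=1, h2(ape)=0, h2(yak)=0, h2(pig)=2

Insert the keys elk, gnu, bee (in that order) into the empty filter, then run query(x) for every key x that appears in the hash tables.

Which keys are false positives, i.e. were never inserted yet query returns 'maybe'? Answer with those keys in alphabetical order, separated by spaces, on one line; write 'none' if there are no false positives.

Answer: eel emu ram yak

Derivation:
Start: bits=000000
After insert 'elk': sets bits 1 3 -> bits=010100
After insert 'gnu': sets bits 0 1 -> bits=110100
After insert 'bee': sets bits 2 -> bits=111100
Not inserted: ape eel emu jay pig ram yak — query each against bits=111100:
query ape: checks bit0=1, bit4=0 (has a 0) -> no => not a false positive
query eel: checks bit2=1, bit3=1 (all 1) -> maybe => FALSE POSITIVE
query emu: checks bit0=1 (all 1) -> maybe => FALSE POSITIVE
query jay: checks bit3=1, bit4=0 (has a 0) -> no => not a false positive
query pig: checks bit2=1, bit4=0 (has a 0) -> no => not a false positive
query ram: checks bit0=1, bit3=1 (all 1) -> maybe => FALSE POSITIVE
query yak: checks bit0=1, bit1=1 (all 1) -> maybe => FALSE POSITIVE
False positives (alphabetical): eel emu ram yak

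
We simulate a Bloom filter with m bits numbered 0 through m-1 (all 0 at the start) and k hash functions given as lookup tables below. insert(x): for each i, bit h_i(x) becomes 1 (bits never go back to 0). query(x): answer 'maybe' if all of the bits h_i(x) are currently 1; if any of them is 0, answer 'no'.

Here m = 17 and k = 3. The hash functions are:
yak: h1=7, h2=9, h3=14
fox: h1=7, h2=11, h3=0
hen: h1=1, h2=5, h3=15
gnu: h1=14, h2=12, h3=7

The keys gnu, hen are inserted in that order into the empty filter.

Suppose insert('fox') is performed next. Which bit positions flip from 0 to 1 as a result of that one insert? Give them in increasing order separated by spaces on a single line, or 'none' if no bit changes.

Start: bits=00000000000000000
After insert 'gnu': sets bits 7 12 14 -> bits=00000001000010100
After insert 'hen': sets bits 1 5 15 -> bits=01000101000010110
insert 'fox' would touch bits 0 7 11; currently bit0=0, bit7=1, bit11=0
Bits that are 0 among those (would change 0->1): 0 11

Answer: 0 11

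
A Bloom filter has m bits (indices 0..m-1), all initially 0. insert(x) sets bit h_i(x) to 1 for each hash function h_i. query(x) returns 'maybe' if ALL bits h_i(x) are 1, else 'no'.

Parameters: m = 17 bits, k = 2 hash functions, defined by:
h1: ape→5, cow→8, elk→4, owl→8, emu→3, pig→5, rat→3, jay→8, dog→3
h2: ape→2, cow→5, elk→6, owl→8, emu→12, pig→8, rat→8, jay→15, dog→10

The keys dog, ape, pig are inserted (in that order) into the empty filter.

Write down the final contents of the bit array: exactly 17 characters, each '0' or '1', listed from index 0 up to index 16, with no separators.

Start: bits=00000000000000000
After insert 'dog': sets bits 3 10 -> bits=00010000001000000
After insert 'ape': sets bits 2 5 -> bits=00110100001000000
After insert 'pig': sets bits 5 8 -> bits=00110100101000000

Answer: 00110100101000000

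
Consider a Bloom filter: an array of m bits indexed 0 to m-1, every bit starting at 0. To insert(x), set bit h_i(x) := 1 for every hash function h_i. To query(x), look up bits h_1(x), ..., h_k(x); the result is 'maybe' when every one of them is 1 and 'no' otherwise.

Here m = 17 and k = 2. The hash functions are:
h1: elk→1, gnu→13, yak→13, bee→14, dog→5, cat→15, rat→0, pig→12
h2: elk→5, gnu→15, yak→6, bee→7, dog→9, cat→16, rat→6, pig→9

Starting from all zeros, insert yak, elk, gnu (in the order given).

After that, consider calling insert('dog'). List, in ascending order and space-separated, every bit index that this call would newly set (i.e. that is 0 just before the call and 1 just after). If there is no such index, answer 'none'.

Answer: 9

Derivation:
Start: bits=00000000000000000
After insert 'yak': sets bits 6 13 -> bits=00000010000001000
After insert 'elk': sets bits 1 5 -> bits=01000110000001000
After insert 'gnu': sets bits 13 15 -> bits=01000110000001010
insert 'dog' would touch bits 5 9; currently bit5=1, bit9=0
Bits that are 0 among those (would change 0->1): 9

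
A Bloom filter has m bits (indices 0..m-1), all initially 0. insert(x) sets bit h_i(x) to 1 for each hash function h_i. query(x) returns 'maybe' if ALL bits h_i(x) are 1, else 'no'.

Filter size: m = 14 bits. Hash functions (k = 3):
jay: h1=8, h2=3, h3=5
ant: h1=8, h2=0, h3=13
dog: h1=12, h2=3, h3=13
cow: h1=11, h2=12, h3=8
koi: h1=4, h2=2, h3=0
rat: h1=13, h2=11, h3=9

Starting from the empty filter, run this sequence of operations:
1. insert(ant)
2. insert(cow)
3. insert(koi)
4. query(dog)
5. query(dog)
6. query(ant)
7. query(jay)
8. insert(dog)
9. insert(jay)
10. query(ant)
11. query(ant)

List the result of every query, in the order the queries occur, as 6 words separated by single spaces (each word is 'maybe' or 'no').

Start: bits=00000000000000
Op 1: insert ant -> sets bits 0 8 13 -> bits=10000000100001
Op 2: insert cow -> sets bits 8 11 12 -> bits=10000000100111
Op 3: insert koi -> sets bits 0 2 4 -> bits=10101000100111
Op 4: query dog -> checks bit3=0, bit12=1, bit13=1 (has a 0) -> no
Op 5: query dog -> checks bit3=0, bit12=1, bit13=1 (has a 0) -> no
Op 6: query ant -> checks bit0=1, bit8=1, bit13=1 (all 1) -> maybe
Op 7: query jay -> checks bit3=0, bit5=0, bit8=1 (has a 0) -> no
Op 8: insert dog -> sets bits 3 12 13 -> bits=10111000100111
Op 9: insert jay -> sets bits 3 5 8 -> bits=10111100100111
Op 10: query ant -> checks bit0=1, bit8=1, bit13=1 (all 1) -> maybe
Op 11: query ant -> checks bit0=1, bit8=1, bit13=1 (all 1) -> maybe
Query results in order: no no maybe no maybe maybe

Answer: no no maybe no maybe maybe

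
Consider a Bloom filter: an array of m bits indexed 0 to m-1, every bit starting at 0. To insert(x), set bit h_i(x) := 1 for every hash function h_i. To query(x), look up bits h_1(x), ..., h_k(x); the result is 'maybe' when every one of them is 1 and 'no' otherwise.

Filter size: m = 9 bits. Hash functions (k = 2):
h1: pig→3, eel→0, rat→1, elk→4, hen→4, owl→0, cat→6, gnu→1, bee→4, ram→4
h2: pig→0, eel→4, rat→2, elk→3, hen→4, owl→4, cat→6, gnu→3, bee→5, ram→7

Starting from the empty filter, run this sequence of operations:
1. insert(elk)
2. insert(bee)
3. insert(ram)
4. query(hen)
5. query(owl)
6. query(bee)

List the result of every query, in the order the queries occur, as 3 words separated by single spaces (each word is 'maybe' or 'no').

Answer: maybe no maybe

Derivation:
Start: bits=000000000
Op 1: insert elk -> sets bits 3 4 -> bits=000110000
Op 2: insert bee -> sets bits 4 5 -> bits=000111000
Op 3: insert ram -> sets bits 4 7 -> bits=000111010
Op 4: query hen -> checks bit4=1 (all 1) -> maybe
Op 5: query owl -> checks bit0=0, bit4=1 (has a 0) -> no
Op 6: query bee -> checks bit4=1, bit5=1 (all 1) -> maybe
Query results in order: maybe no maybe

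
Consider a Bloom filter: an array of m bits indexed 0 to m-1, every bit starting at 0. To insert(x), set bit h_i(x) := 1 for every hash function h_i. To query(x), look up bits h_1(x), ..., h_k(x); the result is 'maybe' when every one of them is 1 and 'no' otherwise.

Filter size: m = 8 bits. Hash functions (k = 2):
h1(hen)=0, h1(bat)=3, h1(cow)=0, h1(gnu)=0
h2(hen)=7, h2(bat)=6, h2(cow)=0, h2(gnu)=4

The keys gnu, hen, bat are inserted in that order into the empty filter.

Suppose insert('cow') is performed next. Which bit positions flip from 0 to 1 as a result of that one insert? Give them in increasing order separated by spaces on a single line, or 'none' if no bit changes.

Start: bits=00000000
After insert 'gnu': sets bits 0 4 -> bits=10001000
After insert 'hen': sets bits 0 7 -> bits=10001001
After insert 'bat': sets bits 3 6 -> bits=10011011
insert 'cow' would touch bits 0; currently bit0=1
Bits that are 0 among those (would change 0->1): none

Answer: none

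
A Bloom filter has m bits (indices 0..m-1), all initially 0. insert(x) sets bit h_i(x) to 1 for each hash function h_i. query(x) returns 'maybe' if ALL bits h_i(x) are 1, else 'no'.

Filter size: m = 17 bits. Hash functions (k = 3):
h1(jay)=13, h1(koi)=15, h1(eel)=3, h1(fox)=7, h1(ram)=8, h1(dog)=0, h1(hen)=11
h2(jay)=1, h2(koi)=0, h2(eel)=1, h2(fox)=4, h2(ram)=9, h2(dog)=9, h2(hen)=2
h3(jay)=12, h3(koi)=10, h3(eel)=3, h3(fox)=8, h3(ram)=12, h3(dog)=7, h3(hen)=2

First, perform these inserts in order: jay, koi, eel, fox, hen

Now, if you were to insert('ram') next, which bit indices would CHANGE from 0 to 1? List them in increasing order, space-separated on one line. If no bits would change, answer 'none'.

Start: bits=00000000000000000
After insert 'jay': sets bits 1 12 13 -> bits=01000000000011000
After insert 'koi': sets bits 0 10 15 -> bits=11000000001011010
After insert 'eel': sets bits 1 3 -> bits=11010000001011010
After insert 'fox': sets bits 4 7 8 -> bits=11011001101011010
After insert 'hen': sets bits 2 11 -> bits=11111001101111010
insert 'ram' would touch bits 8 9 12; currently bit8=1, bit9=0, bit12=1
Bits that are 0 among those (would change 0->1): 9

Answer: 9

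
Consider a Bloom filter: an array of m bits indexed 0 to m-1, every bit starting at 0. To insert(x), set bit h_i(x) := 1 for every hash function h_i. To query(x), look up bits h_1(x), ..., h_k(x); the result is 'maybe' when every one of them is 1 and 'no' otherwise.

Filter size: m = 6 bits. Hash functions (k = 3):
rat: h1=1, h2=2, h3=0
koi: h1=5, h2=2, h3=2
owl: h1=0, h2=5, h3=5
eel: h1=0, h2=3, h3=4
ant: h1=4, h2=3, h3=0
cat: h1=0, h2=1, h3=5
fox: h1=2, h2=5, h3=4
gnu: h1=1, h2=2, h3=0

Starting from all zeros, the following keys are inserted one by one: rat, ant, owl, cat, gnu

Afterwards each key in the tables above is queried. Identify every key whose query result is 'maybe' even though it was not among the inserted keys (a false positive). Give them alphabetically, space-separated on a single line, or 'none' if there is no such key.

Start: bits=000000
After insert 'rat': sets bits 0 1 2 -> bits=111000
After insert 'ant': sets bits 0 3 4 -> bits=111110
After insert 'owl': sets bits 0 5 -> bits=111111
After insert 'cat': sets bits 0 1 5 -> bits=111111
After insert 'gnu': sets bits 0 1 2 -> bits=111111
Not inserted: eel fox koi — query each against bits=111111:
query eel: checks bit0=1, bit3=1, bit4=1 (all 1) -> maybe => FALSE POSITIVE
query fox: checks bit2=1, bit4=1, bit5=1 (all 1) -> maybe => FALSE POSITIVE
query koi: checks bit2=1, bit5=1 (all 1) -> maybe => FALSE POSITIVE
False positives (alphabetical): eel fox koi

Answer: eel fox koi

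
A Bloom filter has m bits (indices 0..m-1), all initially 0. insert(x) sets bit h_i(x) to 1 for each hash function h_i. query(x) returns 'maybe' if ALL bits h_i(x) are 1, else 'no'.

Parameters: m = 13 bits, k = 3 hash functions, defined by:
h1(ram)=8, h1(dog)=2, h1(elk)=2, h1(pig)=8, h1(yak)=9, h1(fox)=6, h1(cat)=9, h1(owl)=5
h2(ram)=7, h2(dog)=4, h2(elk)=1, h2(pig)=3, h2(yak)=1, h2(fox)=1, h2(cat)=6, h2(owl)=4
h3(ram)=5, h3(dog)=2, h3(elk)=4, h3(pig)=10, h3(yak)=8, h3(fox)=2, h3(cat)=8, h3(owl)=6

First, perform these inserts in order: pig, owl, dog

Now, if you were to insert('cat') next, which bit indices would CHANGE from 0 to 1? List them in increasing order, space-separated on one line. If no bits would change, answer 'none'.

Start: bits=0000000000000
After insert 'pig': sets bits 3 8 10 -> bits=0001000010100
After insert 'owl': sets bits 4 5 6 -> bits=0001111010100
After insert 'dog': sets bits 2 4 -> bits=0011111010100
insert 'cat' would touch bits 6 8 9; currently bit6=1, bit8=1, bit9=0
Bits that are 0 among those (would change 0->1): 9

Answer: 9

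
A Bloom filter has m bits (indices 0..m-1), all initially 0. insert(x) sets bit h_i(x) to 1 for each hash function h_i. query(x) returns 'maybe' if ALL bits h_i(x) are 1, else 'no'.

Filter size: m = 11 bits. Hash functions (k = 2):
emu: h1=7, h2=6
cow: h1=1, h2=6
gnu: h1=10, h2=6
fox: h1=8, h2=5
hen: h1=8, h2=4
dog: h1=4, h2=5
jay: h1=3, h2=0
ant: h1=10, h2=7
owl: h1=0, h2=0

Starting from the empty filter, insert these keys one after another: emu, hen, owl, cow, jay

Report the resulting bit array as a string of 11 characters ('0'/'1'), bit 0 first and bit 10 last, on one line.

Answer: 11011011100

Derivation:
Start: bits=00000000000
After insert 'emu': sets bits 6 7 -> bits=00000011000
After insert 'hen': sets bits 4 8 -> bits=00001011100
After insert 'owl': sets bits 0 -> bits=10001011100
After insert 'cow': sets bits 1 6 -> bits=11001011100
After insert 'jay': sets bits 0 3 -> bits=11011011100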